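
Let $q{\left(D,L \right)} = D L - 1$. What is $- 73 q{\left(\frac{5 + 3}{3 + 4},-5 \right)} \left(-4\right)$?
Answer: $- \frac{13724}{7} \approx -1960.6$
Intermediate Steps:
$q{\left(D,L \right)} = -1 + D L$
$- 73 q{\left(\frac{5 + 3}{3 + 4},-5 \right)} \left(-4\right) = - 73 \left(-1 + \frac{5 + 3}{3 + 4} \left(-5\right)\right) \left(-4\right) = - 73 \left(-1 + \frac{8}{7} \left(-5\right)\right) \left(-4\right) = - 73 \left(-1 - \frac{40}{7}\right) \left(-4\right) = - 73 \left(\left(- \frac{47}{7}\right) \left(-4\right)\right) = \left(-73\right) \frac{188}{7} = - \frac{13724}{7}$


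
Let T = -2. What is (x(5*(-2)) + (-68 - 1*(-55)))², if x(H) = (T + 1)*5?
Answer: 324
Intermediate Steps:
x(H) = -5 (x(H) = (-2 + 1)*5 = -1*5 = -5)
(x(5*(-2)) + (-68 - 1*(-55)))² = (-5 + (-68 - 1*(-55)))² = (-5 + (-68 + 55))² = (-5 - 13)² = (-18)² = 324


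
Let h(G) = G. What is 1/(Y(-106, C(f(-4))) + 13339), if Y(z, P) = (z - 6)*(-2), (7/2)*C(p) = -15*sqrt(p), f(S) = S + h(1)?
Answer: 1/13563 ≈ 7.3730e-5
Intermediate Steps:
f(S) = 1 + S (f(S) = S + 1 = 1 + S)
C(p) = -30*sqrt(p)/7 (C(p) = 2*(-15*sqrt(p))/7 = -30*sqrt(p)/7)
Y(z, P) = 12 - 2*z (Y(z, P) = (-6 + z)*(-2) = 12 - 2*z)
1/(Y(-106, C(f(-4))) + 13339) = 1/((12 - 2*(-106)) + 13339) = 1/((12 + 212) + 13339) = 1/(224 + 13339) = 1/13563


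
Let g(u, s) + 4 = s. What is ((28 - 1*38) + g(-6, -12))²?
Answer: 676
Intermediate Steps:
g(u, s) = -4 + s
((28 - 1*38) + g(-6, -12))² = ((28 - 1*38) + (-4 - 12))² = ((28 - 38) - 16)² = (-10 - 16)² = (-26)² = 676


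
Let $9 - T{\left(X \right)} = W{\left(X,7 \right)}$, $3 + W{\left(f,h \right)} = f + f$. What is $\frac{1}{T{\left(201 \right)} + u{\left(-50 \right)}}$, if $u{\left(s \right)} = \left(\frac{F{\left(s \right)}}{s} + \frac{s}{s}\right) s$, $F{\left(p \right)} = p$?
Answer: $- \frac{1}{490} \approx -0.0020408$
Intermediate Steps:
$W{\left(f,h \right)} = -3 + 2 f$ ($W{\left(f,h \right)} = -3 + \left(f + f\right) = -3 + 2 f$)
$T{\left(X \right)} = 12 - 2 X$ ($T{\left(X \right)} = 9 - \left(-3 + 2 X\right) = 12 - 2 X$)
$u{\left(s \right)} = 2 s$ ($u{\left(s \right)} = \left(\frac{s}{s} + \frac{s}{s}\right) s = \left(1 + 1\right) s = 2 s$)
$\frac{1}{T{\left(201 \right)} + u{\left(-50 \right)}} = \frac{1}{\left(12 - 402\right) + 2 \left(-50\right)} = \frac{1}{\left(12 - 402\right) - 100} = \frac{1}{-390 - 100} = \frac{1}{-490} = - \frac{1}{490}$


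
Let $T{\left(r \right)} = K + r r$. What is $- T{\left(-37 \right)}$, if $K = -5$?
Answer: $-1364$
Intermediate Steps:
$T{\left(r \right)} = -5 + r^{2}$ ($T{\left(r \right)} = -5 + r r = -5 + r^{2}$)
$- T{\left(-37 \right)} = - (-5 + \left(-37\right)^{2}) = - (-5 + 1369) = \left(-1\right) 1364 = -1364$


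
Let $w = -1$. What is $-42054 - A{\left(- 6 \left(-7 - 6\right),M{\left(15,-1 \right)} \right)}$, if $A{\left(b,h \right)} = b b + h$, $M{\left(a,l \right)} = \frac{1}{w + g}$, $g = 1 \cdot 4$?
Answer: $- \frac{144415}{3} \approx -48138.0$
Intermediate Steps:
$g = 4$
$M{\left(a,l \right)} = \frac{1}{3}$ ($M{\left(a,l \right)} = \frac{1}{-1 + 4} = \frac{1}{3}$)
$A{\left(b,h \right)} = h + b^{2}$ ($A{\left(b,h \right)} = b^{2} + h = h + b^{2}$)
$-42054 - A{\left(- 6 \left(-7 - 6\right),M{\left(15,-1 \right)} \right)} = -42054 - \left(\frac{1}{3} + \left(- 6 \left(-7 - 6\right)\right)^{2}\right) = -42054 - \left(\frac{1}{3} + \left(\left(-6\right) \left(-13\right)\right)^{2}\right) = -42054 - \left(\frac{1}{3} + 78^{2}\right) = -42054 - \left(\frac{1}{3} + 6084\right) = -42054 - \frac{18253}{3} = - \frac{144415}{3}$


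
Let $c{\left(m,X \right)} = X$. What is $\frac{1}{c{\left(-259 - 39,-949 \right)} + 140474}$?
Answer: $\frac{1}{139525} \approx 7.1672 \cdot 10^{-6}$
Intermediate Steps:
$\frac{1}{c{\left(-259 - 39,-949 \right)} + 140474} = \frac{1}{-949 + 140474} = \frac{1}{139525}$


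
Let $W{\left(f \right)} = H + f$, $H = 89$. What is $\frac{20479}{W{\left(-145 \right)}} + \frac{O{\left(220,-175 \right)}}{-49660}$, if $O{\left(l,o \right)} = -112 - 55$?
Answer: $- \frac{254244447}{695240} \approx -365.69$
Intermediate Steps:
$W{\left(f \right)} = 89 + f$
$O{\left(l,o \right)} = -167$
$\frac{20479}{W{\left(-145 \right)}} + \frac{O{\left(220,-175 \right)}}{-49660} = \frac{20479}{89 - 145} - \frac{167}{-49660} = \frac{20479}{-56} - - \frac{167}{49660} = 20479 \left(- \frac{1}{56}\right) + \frac{167}{49660} = - \frac{20479}{56} + \frac{167}{49660} = - \frac{254244447}{695240}$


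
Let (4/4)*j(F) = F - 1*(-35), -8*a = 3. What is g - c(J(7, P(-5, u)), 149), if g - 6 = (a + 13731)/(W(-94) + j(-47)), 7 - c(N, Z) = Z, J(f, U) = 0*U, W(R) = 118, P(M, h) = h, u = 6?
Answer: 235349/848 ≈ 277.53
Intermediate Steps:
a = -3/8 (a = -1/8*3 = -3/8 ≈ -0.37500)
j(F) = 35 + F (j(F) = F - 1*(-35) = F + 35 = 35 + F)
J(f, U) = 0
c(N, Z) = 7 - Z
g = 114933/848 (g = 6 + (-3/8 + 13731)/(118 + (35 - 47)) = 6 + 109845/(8*(118 - 12)) = 6 + (109845/8)/106 = 6 + (109845/8)*(1/106) = 6 + 109845/848 = 114933/848 ≈ 135.53)
g - c(J(7, P(-5, u)), 149) = 114933/848 - (7 - 1*149) = 114933/848 - (7 - 149) = 114933/848 - 1*(-142) = 114933/848 + 142 = 235349/848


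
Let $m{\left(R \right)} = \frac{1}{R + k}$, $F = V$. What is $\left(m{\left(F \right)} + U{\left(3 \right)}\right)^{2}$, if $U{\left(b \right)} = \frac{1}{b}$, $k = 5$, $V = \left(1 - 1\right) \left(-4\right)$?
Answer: $\frac{64}{225} \approx 0.28444$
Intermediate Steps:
$V = 0$ ($V = 0 \left(-4\right) = 0$)
$F = 0$
$m{\left(R \right)} = \frac{1}{5 + R}$ ($m{\left(R \right)} = \frac{1}{R + 5} = \frac{1}{5 + R}$)
$\left(m{\left(F \right)} + U{\left(3 \right)}\right)^{2} = \left(\frac{1}{5 + 0} + \frac{1}{3}\right)^{2} = \left(\frac{1}{5} + \frac{1}{3}\right)^{2} = \left(\frac{8}{15}\right)^{2} = \frac{64}{225}$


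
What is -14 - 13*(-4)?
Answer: 38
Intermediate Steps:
-14 - 13*(-4) = -14 + 52 = 38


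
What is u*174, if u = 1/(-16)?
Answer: -87/8 ≈ -10.875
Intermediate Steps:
u = -1/16 ≈ -0.062500
u*174 = -1/16*174 = -87/8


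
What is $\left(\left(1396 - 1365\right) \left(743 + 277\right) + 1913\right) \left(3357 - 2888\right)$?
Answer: $15726977$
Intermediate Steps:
$\left(\left(1396 - 1365\right) \left(743 + 277\right) + 1913\right) \left(3357 - 2888\right) = \left(31 \cdot 1020 + 1913\right) 469 = \left(31620 + 1913\right) 469 = 33533 \cdot 469 = 15726977$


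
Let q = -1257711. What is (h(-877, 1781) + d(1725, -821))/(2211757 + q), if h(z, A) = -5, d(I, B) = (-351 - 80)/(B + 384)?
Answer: -877/208459051 ≈ -4.2071e-6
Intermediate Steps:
d(I, B) = -431/(384 + B)
(h(-877, 1781) + d(1725, -821))/(2211757 + q) = (-5 - 431/(384 - 821))/(2211757 - 1257711) = (-5 - 431/(-437))/954046 = (-5 - 431*(-1/437))*(1/954046) = (-5 + 431/437)*(1/954046) = -1754/437*1/954046 = -877/208459051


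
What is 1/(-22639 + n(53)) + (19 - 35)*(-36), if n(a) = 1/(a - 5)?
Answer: 625922448/1086671 ≈ 576.00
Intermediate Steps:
n(a) = 1/(-5 + a)
1/(-22639 + n(53)) + (19 - 35)*(-36) = 1/(-22639 + 1/(-5 + 53)) + (19 - 35)*(-36) = 1/(-22639 + 1/48) - 16*(-36) = 1/(-22639 + 1/48) + 576 = 1/(-1086671/48) + 576 = -48/1086671 + 576 = 625922448/1086671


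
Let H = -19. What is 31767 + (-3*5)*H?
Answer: 32052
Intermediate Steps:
31767 + (-3*5)*H = 31767 - 3*5*(-19) = 31767 - 15*(-19) = 31767 + 285 = 32052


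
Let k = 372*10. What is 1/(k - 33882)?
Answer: -1/30162 ≈ -3.3154e-5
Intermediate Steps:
k = 3720
1/(k - 33882) = 1/(3720 - 33882) = 1/(-30162) = -1/30162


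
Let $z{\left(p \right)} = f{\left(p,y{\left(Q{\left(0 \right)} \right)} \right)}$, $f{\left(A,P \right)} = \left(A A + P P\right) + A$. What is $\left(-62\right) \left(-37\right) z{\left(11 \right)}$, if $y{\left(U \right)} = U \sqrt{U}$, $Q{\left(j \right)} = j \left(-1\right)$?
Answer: $302808$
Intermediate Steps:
$Q{\left(j \right)} = - j$
$y{\left(U \right)} = U^{\frac{3}{2}}$
$f{\left(A,P \right)} = A + A^{2} + P^{2}$ ($f{\left(A,P \right)} = \left(A^{2} + P^{2}\right) + A = A + A^{2} + P^{2}$)
$z{\left(p \right)} = p + p^{2}$ ($z{\left(p \right)} = p + p^{2} + \left(\left(\left(-1\right) 0\right)^{\frac{3}{2}}\right)^{2} = p + p^{2} + \left(0^{\frac{3}{2}}\right)^{2} = p + p^{2} + 0^{2} = p + p^{2} + 0 = p + p^{2}$)
$\left(-62\right) \left(-37\right) z{\left(11 \right)} = \left(-62\right) \left(-37\right) 11 \left(1 + 11\right) = 2294 \cdot 11 \cdot 12 = 2294 \cdot 132 = 302808$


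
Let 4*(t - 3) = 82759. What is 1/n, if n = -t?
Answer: -4/82771 ≈ -4.8326e-5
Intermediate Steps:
t = 82771/4 (t = 3 + (¼)*82759 = 3 + 82759/4 = 82771/4 ≈ 20693.)
n = -82771/4 (n = -1*82771/4 = -82771/4 ≈ -20693.)
1/n = 1/(-82771/4) = -4/82771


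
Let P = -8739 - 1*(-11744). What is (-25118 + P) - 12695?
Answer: -34808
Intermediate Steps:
P = 3005 (P = -8739 + 11744 = 3005)
(-25118 + P) - 12695 = (-25118 + 3005) - 12695 = -22113 - 12695 = -34808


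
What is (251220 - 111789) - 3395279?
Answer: -3255848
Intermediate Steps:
(251220 - 111789) - 3395279 = 139431 - 3395279 = -3255848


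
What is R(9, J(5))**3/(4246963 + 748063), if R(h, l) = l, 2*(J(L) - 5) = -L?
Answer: 125/39960208 ≈ 3.1281e-6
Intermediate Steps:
J(L) = 5 - L/2 (J(L) = 5 + (-L)/2 = 5 - L/2)
R(9, J(5))**3/(4246963 + 748063) = (5 - 1/2*5)**3/(4246963 + 748063) = (5 - 5/2)**3/4995026 = (5/2)**3*(1/4995026) = (125/8)*(1/4995026) = 125/39960208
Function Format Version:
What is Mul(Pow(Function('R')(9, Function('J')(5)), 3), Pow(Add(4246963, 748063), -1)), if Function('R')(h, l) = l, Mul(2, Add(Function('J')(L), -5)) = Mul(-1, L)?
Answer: Rational(125, 39960208) ≈ 3.1281e-6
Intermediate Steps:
Function('J')(L) = Add(5, Mul(Rational(-1, 2), L)) (Function('J')(L) = Add(5, Mul(Rational(1, 2), Mul(-1, L))) = Add(5, Mul(Rational(-1, 2), L)))
Mul(Pow(Function('R')(9, Function('J')(5)), 3), Pow(Add(4246963, 748063), -1)) = Mul(Pow(Add(5, Mul(Rational(-1, 2), 5)), 3), Pow(Add(4246963, 748063), -1)) = Mul(Pow(Add(5, Rational(-5, 2)), 3), Pow(4995026, -1)) = Mul(Pow(Rational(5, 2), 3), Rational(1, 4995026)) = Mul(Rational(125, 8), Rational(1, 4995026)) = Rational(125, 39960208)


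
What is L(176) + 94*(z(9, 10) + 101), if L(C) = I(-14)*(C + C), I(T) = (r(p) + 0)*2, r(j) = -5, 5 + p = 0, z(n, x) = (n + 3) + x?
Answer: 8042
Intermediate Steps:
z(n, x) = 3 + n + x (z(n, x) = (3 + n) + x = 3 + n + x)
p = -5 (p = -5 + 0 = -5)
I(T) = -10 (I(T) = (-5 + 0)*2 = -5*2 = -10)
L(C) = -20*C (L(C) = -10*(C + C) = -20*C)
L(176) + 94*(z(9, 10) + 101) = -20*176 + 94*((3 + 9 + 10) + 101) = -3520 + 94*(22 + 101) = -3520 + 94*123 = -3520 + 11562 = 8042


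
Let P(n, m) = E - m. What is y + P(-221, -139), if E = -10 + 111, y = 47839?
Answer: 48079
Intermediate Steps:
E = 101
P(n, m) = 101 - m
y + P(-221, -139) = 47839 + (101 - 1*(-139)) = 47839 + (101 + 139) = 47839 + 240 = 48079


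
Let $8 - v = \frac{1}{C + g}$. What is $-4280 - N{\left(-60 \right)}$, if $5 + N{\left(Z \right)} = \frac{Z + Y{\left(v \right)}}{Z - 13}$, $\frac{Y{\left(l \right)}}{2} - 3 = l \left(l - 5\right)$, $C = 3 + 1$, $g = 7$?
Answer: $- \frac{37762041}{8833} \approx -4275.1$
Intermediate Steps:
$C = 4$
$v = \frac{87}{11}$ ($v = 8 - \frac{1}{4 + 7} = 8 - \frac{1}{11} = \frac{87}{11} \approx 7.9091$)
$Y{\left(l \right)} = 6 + 2 l \left(-5 + l\right)$ ($Y{\left(l \right)} = 6 + 2 l \left(l - 5\right) = 6 + 2 l \left(-5 + l\right)$)
$N{\left(Z \right)} = -5 + \frac{\frac{6294}{121} + Z}{-13 + Z}$ ($N{\left(Z \right)} = -5 + \frac{Z + \left(6 - \frac{870}{11} + 2 \left(\frac{87}{11}\right)^{2}\right)}{Z - 13} = -5 + \frac{Z + \left(6 - \frac{870}{11} + 2 \cdot \frac{7569}{121}\right)}{-13 + Z} = -5 + \frac{Z + \left(6 - \frac{870}{11} + \frac{15138}{121}\right)}{-13 + Z} = -5 + \frac{Z + \frac{6294}{121}}{-13 + Z} = -5 + \frac{\frac{6294}{121} + Z}{-13 + Z}$)
$-4280 - N{\left(-60 \right)} = -4280 - \frac{14159 - -29040}{121 \left(-13 - 60\right)} = -4280 - \frac{14159 + 29040}{121 \left(-73\right)} = -4280 - \frac{1}{121} \left(- \frac{1}{73}\right) 43199 = -4280 - - \frac{43199}{8833} = -4280 + \frac{43199}{8833} = - \frac{37762041}{8833}$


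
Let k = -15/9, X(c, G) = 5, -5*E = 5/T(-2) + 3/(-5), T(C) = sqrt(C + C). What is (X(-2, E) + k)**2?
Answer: 100/9 ≈ 11.111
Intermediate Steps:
T(C) = sqrt(2)*sqrt(C) (T(C) = sqrt(2*C) = sqrt(2)*sqrt(C))
E = 3/25 + I/2 (E = -(5/((sqrt(2)*sqrt(-2))) + 3/(-5))/5 = -(5/((sqrt(2)*(I*sqrt(2)))) + 3*(-1/5))/5 = -(5/((2*I)) - 3/5)/5 = -(5*(-I/2) - 3/5)/5 = -(-5*I/2 - 3/5)/5 = -(-3/5 - 5*I/2)/5 = 3/25 + I/2 ≈ 0.12 + 0.5*I)
k = -5/3 (k = -15*1/9 = -5/3 ≈ -1.6667)
(X(-2, E) + k)**2 = (5 - 5/3)**2 = (10/3)**2 = 100/9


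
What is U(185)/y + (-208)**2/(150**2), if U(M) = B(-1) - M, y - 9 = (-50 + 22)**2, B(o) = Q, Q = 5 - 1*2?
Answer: 581026/343125 ≈ 1.6933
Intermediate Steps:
Q = 3 (Q = 5 - 2 = 3)
B(o) = 3
y = 793 (y = 9 + (-50 + 22)**2 = 9 + (-28)**2 = 9 + 784 = 793)
U(M) = 3 - M
U(185)/y + (-208)**2/(150**2) = (3 - 1*185)/793 + (-208)**2/(150**2) = (3 - 185)*(1/793) + 43264/22500 = -182*1/793 + 43264*(1/22500) = -14/61 + 10816/5625 = 581026/343125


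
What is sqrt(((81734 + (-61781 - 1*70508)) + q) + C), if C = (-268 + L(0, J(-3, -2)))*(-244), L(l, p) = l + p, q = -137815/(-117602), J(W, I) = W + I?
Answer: sqrt(222088216916658)/117602 ≈ 126.72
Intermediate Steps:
J(W, I) = I + W
q = 137815/117602 (q = -137815*(-1/117602) = 137815/117602 ≈ 1.1719)
C = 66612 (C = (-268 + (0 + (-2 - 3)))*(-244) = (-268 + (0 - 5))*(-244) = (-268 - 5)*(-244) = -273*(-244) = 66612)
sqrt(((81734 + (-61781 - 1*70508)) + q) + C) = sqrt(((81734 + (-61781 - 1*70508)) + 137815/117602) + 66612) = sqrt(((81734 + (-61781 - 70508)) + 137815/117602) + 66612) = sqrt(((81734 - 132289) + 137815/117602) + 66612) = sqrt((-50555 + 137815/117602) + 66612) = sqrt(-5945231295/117602 + 66612) = sqrt(1888473129/117602) = sqrt(222088216916658)/117602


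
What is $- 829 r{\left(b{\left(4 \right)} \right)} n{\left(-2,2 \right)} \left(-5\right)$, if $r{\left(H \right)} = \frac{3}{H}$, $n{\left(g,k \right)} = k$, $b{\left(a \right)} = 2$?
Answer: $12435$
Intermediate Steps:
$- 829 r{\left(b{\left(4 \right)} \right)} n{\left(-2,2 \right)} \left(-5\right) = - 829 \cdot \frac{3}{2} \cdot 2 \left(-5\right) = - 829 \cdot 3 \left(-5\right) = \left(-829\right) \left(-15\right) = 12435$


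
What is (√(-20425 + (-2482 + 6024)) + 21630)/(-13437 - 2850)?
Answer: -7210/5429 - I*√16883/16287 ≈ -1.3281 - 0.0079778*I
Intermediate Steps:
(√(-20425 + (-2482 + 6024)) + 21630)/(-13437 - 2850) = (√(-20425 + 3542) + 21630)/(-16287) = (√(-16883) + 21630)*(-1/16287) = (I*√16883 + 21630)*(-1/16287) = (21630 + I*√16883)*(-1/16287) = -7210/5429 - I*√16883/16287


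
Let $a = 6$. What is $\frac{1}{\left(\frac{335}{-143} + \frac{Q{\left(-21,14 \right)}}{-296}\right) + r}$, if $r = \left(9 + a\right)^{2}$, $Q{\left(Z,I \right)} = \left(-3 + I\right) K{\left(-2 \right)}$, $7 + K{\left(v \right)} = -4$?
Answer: $\frac{42328}{9441943} \approx 0.004483$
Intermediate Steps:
$K{\left(v \right)} = -11$ ($K{\left(v \right)} = -7 - 4 = -11$)
$Q{\left(Z,I \right)} = 33 - 11 I$ ($Q{\left(Z,I \right)} = \left(-3 + I\right) \left(-11\right) = 33 - 11 I$)
$r = 225$ ($r = \left(9 + 6\right)^{2} = 15^{2} = 225$)
$\frac{1}{\left(\frac{335}{-143} + \frac{Q{\left(-21,14 \right)}}{-296}\right) + r} = \frac{1}{\left(\frac{335}{-143} + \frac{33 - 154}{-296}\right) + 225} = \frac{1}{\left(335 \left(- \frac{1}{143}\right) + \left(33 - 154\right) \left(- \frac{1}{296}\right)\right) + 225} = \frac{1}{\left(- \frac{335}{143} - - \frac{121}{296}\right) + 225} = \frac{1}{\left(- \frac{335}{143} + \frac{121}{296}\right) + 225} = \frac{1}{- \frac{81857}{42328} + 225} = \frac{1}{\frac{9441943}{42328}} = \frac{42328}{9441943}$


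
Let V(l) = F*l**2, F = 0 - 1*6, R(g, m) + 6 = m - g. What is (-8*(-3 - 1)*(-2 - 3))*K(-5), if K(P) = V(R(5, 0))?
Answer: 116160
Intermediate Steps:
R(g, m) = -6 + m - g (R(g, m) = -6 + (m - g) = -6 + m - g)
F = -6 (F = 0 - 6 = -6)
V(l) = -6*l**2
K(P) = -726 (K(P) = -6*(-6 + 0 - 1*5)**2 = -6*(-6 + 0 - 5)**2 = -6*(-11)**2 = -6*121 = -726)
(-8*(-3 - 1)*(-2 - 3))*K(-5) = -8*(-3 - 1)*(-2 - 3)*(-726) = -(-32)*(-5)*(-726) = -8*20*(-726) = -160*(-726) = 116160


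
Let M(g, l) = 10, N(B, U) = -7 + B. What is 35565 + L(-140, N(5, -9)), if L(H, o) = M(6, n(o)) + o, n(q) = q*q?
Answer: 35573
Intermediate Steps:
n(q) = q²
L(H, o) = 10 + o
35565 + L(-140, N(5, -9)) = 35565 + (10 + (-7 + 5)) = 35565 + (10 - 2) = 35565 + 8 = 35573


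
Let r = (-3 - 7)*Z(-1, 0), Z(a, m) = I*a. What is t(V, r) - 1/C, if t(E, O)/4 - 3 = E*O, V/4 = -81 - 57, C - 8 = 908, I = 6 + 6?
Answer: -242692369/916 ≈ -2.6495e+5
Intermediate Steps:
I = 12
C = 916 (C = 8 + 908 = 916)
V = -552 (V = 4*(-81 - 57) = 4*(-138) = -552)
Z(a, m) = 12*a
r = 120 (r = (-3 - 7)*(12*(-1)) = -10*(-12) = 120)
t(E, O) = 12 + 4*E*O (t(E, O) = 12 + 4*(E*O) = 12 + 4*E*O)
t(V, r) - 1/C = (12 + 4*(-552)*120) - 1/916 = (12 - 264960) - 1*1/916 = -264948 - 1/916 = -242692369/916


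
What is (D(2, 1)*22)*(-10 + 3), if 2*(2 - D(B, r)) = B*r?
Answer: -154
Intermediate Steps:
D(B, r) = 2 - B*r/2
(D(2, 1)*22)*(-10 + 3) = ((2 - ½*2*1)*22)*(-10 + 3) = ((2 - 1)*22)*(-7) = (1*22)*(-7) = 22*(-7) = -154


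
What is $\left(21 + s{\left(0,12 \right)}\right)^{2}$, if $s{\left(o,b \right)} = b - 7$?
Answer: $676$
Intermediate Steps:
$s{\left(o,b \right)} = -7 + b$
$\left(21 + s{\left(0,12 \right)}\right)^{2} = \left(21 + \left(-7 + 12\right)\right)^{2} = \left(21 + 5\right)^{2} = 26^{2} = 676$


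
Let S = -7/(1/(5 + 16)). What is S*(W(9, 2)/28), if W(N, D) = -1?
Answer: 21/4 ≈ 5.2500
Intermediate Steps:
S = -147 (S = -7/(1/21) = -7/1/21 = -7*21 = -147)
S*(W(9, 2)/28) = -(-147)/28 = -147*(-1/28) = 21/4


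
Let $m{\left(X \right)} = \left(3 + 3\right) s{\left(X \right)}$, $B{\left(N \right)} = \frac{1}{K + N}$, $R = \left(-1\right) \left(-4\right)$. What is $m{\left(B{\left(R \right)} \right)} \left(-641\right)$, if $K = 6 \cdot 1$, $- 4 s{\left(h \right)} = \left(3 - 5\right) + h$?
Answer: $- \frac{36537}{20} \approx -1826.8$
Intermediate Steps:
$s{\left(h \right)} = \frac{1}{2} - \frac{h}{4}$ ($s{\left(h \right)} = - \frac{\left(3 - 5\right) + h}{4} = - \frac{-2 + h}{4} = \frac{1}{2} - \frac{h}{4}$)
$R = 4$
$K = 6$
$B{\left(N \right)} = \frac{1}{6 + N}$
$m{\left(X \right)} = 3 - \frac{3 X}{2}$ ($m{\left(X \right)} = \left(3 + 3\right) \left(\frac{1}{2} - \frac{X}{4}\right) = 6 \left(\frac{1}{2} - \frac{X}{4}\right) = 3 - \frac{3 X}{2}$)
$m{\left(B{\left(R \right)} \right)} \left(-641\right) = \left(3 - \frac{3}{2 \left(6 + 4\right)}\right) \left(-641\right) = \left(3 - \frac{3}{2 \cdot 10}\right) \left(-641\right) = \left(3 - \frac{3}{20}\right) \left(-641\right) = \frac{57}{20} \left(-641\right) = - \frac{36537}{20}$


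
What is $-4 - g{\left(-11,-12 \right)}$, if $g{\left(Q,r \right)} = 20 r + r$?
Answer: $248$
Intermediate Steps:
$g{\left(Q,r \right)} = 21 r$
$-4 - g{\left(-11,-12 \right)} = -4 - 21 \left(-12\right) = -4 - -252 = -4 + 252 = 248$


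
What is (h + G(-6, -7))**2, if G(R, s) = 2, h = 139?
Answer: 19881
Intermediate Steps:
(h + G(-6, -7))**2 = (139 + 2)**2 = 141**2 = 19881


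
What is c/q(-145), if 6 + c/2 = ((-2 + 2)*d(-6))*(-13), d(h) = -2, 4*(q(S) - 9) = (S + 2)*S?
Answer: -48/20771 ≈ -0.0023109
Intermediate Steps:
q(S) = 9 + S*(2 + S)/4 (q(S) = 9 + ((S + 2)*S)/4 = 9 + ((2 + S)*S)/4 = 9 + (S*(2 + S))/4 = 9 + S*(2 + S)/4)
c = -12 (c = -12 + 2*(((-2 + 2)*(-2))*(-13)) = -12 + 2*((0*(-2))*(-13)) = -12 + 2*(0*(-13)) = -12 + 2*0 = -12 + 0 = -12)
c/q(-145) = -12/(9 + (½)*(-145) + (¼)*(-145)²) = -12/(9 - 145/2 + (¼)*21025) = -12/(9 - 145/2 + 21025/4) = -12/20771/4 = -12*4/20771 = -48/20771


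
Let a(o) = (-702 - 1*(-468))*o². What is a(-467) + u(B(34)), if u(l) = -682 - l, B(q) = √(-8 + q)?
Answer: -51033508 - √26 ≈ -5.1034e+7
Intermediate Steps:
a(o) = -234*o² (a(o) = (-702 + 468)*o² = -234*o²)
a(-467) + u(B(34)) = -234*(-467)² + (-682 - √(-8 + 34)) = -234*218089 + (-682 - √26) = -51032826 + (-682 - √26) = -51033508 - √26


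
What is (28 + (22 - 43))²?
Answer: 49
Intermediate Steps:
(28 + (22 - 43))² = (28 - 21)² = 7² = 49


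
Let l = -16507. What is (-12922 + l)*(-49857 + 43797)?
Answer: 178339740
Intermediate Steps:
(-12922 + l)*(-49857 + 43797) = (-12922 - 16507)*(-49857 + 43797) = -29429*(-6060) = 178339740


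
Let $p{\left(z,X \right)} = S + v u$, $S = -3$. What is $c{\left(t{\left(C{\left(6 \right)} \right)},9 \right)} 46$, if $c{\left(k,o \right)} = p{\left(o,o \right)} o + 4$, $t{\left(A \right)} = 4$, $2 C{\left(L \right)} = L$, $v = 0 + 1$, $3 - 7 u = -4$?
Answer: $-644$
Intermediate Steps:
$u = 1$ ($u = \frac{3}{7} - - \frac{4}{7} = \frac{3}{7} + \frac{4}{7} = 1$)
$v = 1$
$C{\left(L \right)} = \frac{L}{2}$
$p{\left(z,X \right)} = -2$ ($p{\left(z,X \right)} = -3 + 1 \cdot 1 = -3 + 1 = -2$)
$c{\left(k,o \right)} = 4 - 2 o$ ($c{\left(k,o \right)} = - 2 o + 4 = 4 - 2 o$)
$c{\left(t{\left(C{\left(6 \right)} \right)},9 \right)} 46 = \left(4 - 18\right) 46 = \left(-14\right) 46 = -644$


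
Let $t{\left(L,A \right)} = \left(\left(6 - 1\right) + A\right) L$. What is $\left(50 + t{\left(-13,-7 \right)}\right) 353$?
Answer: $26828$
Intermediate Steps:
$t{\left(L,A \right)} = L \left(5 + A\right)$ ($t{\left(L,A \right)} = \left(5 + A\right) L = L \left(5 + A\right)$)
$\left(50 + t{\left(-13,-7 \right)}\right) 353 = \left(50 - 13 \left(5 - 7\right)\right) 353 = \left(50 - -26\right) 353 = \left(50 + 26\right) 353 = 76 \cdot 353 = 26828$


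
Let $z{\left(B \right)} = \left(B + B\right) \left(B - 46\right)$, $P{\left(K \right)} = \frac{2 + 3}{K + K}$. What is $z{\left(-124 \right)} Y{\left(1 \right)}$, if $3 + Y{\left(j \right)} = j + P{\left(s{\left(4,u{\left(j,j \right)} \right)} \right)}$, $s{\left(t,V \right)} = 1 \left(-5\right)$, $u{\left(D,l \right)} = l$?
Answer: $-105400$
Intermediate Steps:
$s{\left(t,V \right)} = -5$
$P{\left(K \right)} = \frac{5}{2 K}$
$Y{\left(j \right)} = - \frac{7}{2} + j$ ($Y{\left(j \right)} = -3 + \left(j + \frac{5}{2 \left(-5\right)}\right) = -3 + \left(j + \frac{5}{2} \left(- \frac{1}{5}\right)\right) = -3 + \left(j - \frac{1}{2}\right) = -3 + \left(- \frac{1}{2} + j\right) = - \frac{7}{2} + j$)
$z{\left(B \right)} = 2 B \left(-46 + B\right)$
$z{\left(-124 \right)} Y{\left(1 \right)} = 2 \left(-124\right) \left(-46 - 124\right) \left(- \frac{7}{2} + 1\right) = 2 \left(-124\right) \left(-170\right) \left(- \frac{5}{2}\right) = 42160 \left(- \frac{5}{2}\right) = -105400$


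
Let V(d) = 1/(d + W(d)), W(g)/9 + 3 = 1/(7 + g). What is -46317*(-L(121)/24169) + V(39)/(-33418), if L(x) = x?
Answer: 52533835268506/226554139581 ≈ 231.88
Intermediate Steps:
W(g) = -27 + 9/(7 + g)
V(d) = 1/(d + 9*(-20 - 3*d)/(7 + d))
-46317*(-L(121)/24169) + V(39)/(-33418) = -46317/((-24169/121)) + ((7 + 39)/(-180 + 39² - 20*39))/(-33418) = -46317/((-24169*1/121)) + (46/(-180 + 1521 - 780))*(-1/33418) = -46317/(-24169/121) + (46/561)*(-1/33418) = -46317*(-121/24169) + ((1/561)*46)*(-1/33418) = 5604357/24169 + (46/561)*(-1/33418) = 5604357/24169 - 23/9373749 = 52533835268506/226554139581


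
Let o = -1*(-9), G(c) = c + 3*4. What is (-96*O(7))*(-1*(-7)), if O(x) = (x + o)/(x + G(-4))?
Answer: -3584/5 ≈ -716.80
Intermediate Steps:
G(c) = 12 + c (G(c) = c + 12 = 12 + c)
o = 9
O(x) = (9 + x)/(8 + x) (O(x) = (x + 9)/(x + (12 - 4)) = (9 + x)/(x + 8) = (9 + x)/(8 + x))
(-96*O(7))*(-1*(-7)) = (-96*(9 + 7)/(8 + 7))*(-1*(-7)) = -96*16/15*7 = -512/5*7 = -3584/5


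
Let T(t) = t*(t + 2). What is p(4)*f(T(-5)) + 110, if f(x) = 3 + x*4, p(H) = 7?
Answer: 551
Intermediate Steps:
T(t) = t*(2 + t)
f(x) = 3 + 4*x
p(4)*f(T(-5)) + 110 = 7*(3 + 4*(-5*(2 - 5))) + 110 = 7*(3 + 4*(-5*(-3))) + 110 = 7*(3 + 4*15) + 110 = 7*(3 + 60) + 110 = 7*63 + 110 = 441 + 110 = 551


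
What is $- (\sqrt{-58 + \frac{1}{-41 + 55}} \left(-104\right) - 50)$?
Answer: $50 + \frac{52 i \sqrt{11354}}{7} \approx 50.0 + 791.55 i$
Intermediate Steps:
$- (\sqrt{-58 + \frac{1}{-41 + 55}} \left(-104\right) - 50) = - (\sqrt{-58 + \frac{1}{14}} \left(-104\right) - 50) = - (\sqrt{- \frac{811}{14}} \left(-104\right) - 50) = - (\frac{i \sqrt{11354}}{14} \left(-104\right) - 50) = - (- \frac{52 i \sqrt{11354}}{7} - 50) = - (-50 - \frac{52 i \sqrt{11354}}{7}) = 50 + \frac{52 i \sqrt{11354}}{7}$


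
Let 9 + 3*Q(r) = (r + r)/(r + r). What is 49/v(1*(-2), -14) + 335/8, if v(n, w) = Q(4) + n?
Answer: 251/8 ≈ 31.375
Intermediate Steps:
Q(r) = -8/3 (Q(r) = -3 + ((r + r)/(r + r))/3 = -3 + ((2*r)/((2*r)))/3 = -3 + ((2*r)*(1/(2*r)))/3 = -3 + (⅓)*1 = -3 + ⅓ = -8/3)
v(n, w) = -8/3 + n
49/v(1*(-2), -14) + 335/8 = 49/(-8/3 + 1*(-2)) + 335/8 = 49/(-8/3 - 2) + 335*(⅛) = 49/(-14/3) + 335/8 = 49*(-3/14) + 335/8 = -21/2 + 335/8 = 251/8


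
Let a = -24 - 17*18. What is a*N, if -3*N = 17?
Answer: 1870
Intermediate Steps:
N = -17/3 (N = -⅓*17 = -17/3 ≈ -5.6667)
a = -330 (a = -24 - 306 = -330)
a*N = -330*(-17/3) = 1870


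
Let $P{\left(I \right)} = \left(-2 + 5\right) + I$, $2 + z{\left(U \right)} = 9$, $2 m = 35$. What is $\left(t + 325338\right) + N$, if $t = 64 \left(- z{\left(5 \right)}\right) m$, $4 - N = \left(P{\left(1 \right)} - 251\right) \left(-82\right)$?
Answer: $297248$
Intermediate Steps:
$m = \frac{35}{2}$ ($m = \frac{1}{2} \cdot 35 = \frac{35}{2} \approx 17.5$)
$z{\left(U \right)} = 7$ ($z{\left(U \right)} = -2 + 9 = 7$)
$P{\left(I \right)} = 3 + I$
$N = -20250$ ($N = 4 - \left(\left(3 + 1\right) - 251\right) \left(-82\right) = 4 - \left(4 - 251\right) \left(-82\right) = 4 - \left(-247\right) \left(-82\right) = 4 - 20254 = -20250$)
$t = -7840$ ($t = 64 \left(\left(-1\right) 7\right) \frac{35}{2} = 64 \left(-7\right) \frac{35}{2} = \left(-448\right) \frac{35}{2} = -7840$)
$\left(t + 325338\right) + N = \left(-7840 + 325338\right) - 20250 = 317498 - 20250 = 297248$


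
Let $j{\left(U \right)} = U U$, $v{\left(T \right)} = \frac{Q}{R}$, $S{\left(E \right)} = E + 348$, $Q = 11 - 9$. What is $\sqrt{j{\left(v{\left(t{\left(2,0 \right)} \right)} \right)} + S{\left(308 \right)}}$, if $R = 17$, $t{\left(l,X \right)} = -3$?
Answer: $\frac{2 \sqrt{47397}}{17} \approx 25.613$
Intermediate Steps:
$Q = 2$ ($Q = 11 - 9 = 2$)
$S{\left(E \right)} = 348 + E$
$v{\left(T \right)} = \frac{2}{17}$
$j{\left(U \right)} = U^{2}$
$\sqrt{j{\left(v{\left(t{\left(2,0 \right)} \right)} \right)} + S{\left(308 \right)}} = \sqrt{\left(\frac{2}{17}\right)^{2} + \left(348 + 308\right)} = \sqrt{\frac{4}{289} + 656} = \sqrt{\frac{189588}{289}} = \frac{2 \sqrt{47397}}{17}$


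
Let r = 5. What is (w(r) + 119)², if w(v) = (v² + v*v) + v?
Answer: 30276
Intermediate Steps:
w(v) = v + 2*v² (w(v) = (v² + v²) + v = 2*v² + v = v + 2*v²)
(w(r) + 119)² = (5*(1 + 2*5) + 119)² = (5*(1 + 10) + 119)² = (5*11 + 119)² = (55 + 119)² = 174² = 30276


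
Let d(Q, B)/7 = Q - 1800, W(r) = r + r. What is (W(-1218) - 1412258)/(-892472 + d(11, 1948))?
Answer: 1414694/904995 ≈ 1.5632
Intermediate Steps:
W(r) = 2*r
d(Q, B) = -12600 + 7*Q (d(Q, B) = 7*(Q - 1800) = 7*(-1800 + Q) = -12600 + 7*Q)
(W(-1218) - 1412258)/(-892472 + d(11, 1948)) = (2*(-1218) - 1412258)/(-892472 + (-12600 + 7*11)) = (-2436 - 1412258)/(-892472 + (-12600 + 77)) = -1414694/(-892472 - 12523) = -1414694/(-904995) = -1414694*(-1/904995) = 1414694/904995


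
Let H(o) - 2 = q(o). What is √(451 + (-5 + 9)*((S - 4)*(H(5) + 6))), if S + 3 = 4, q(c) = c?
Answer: √295 ≈ 17.176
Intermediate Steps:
S = 1 (S = -3 + 4 = 1)
H(o) = 2 + o
√(451 + (-5 + 9)*((S - 4)*(H(5) + 6))) = √(451 + (-5 + 9)*((1 - 4)*((2 + 5) + 6))) = √(451 + 4*(-3*(7 + 6))) = √(451 + 4*(-3*13)) = √(451 + 4*(-39)) = √(451 - 156) = √295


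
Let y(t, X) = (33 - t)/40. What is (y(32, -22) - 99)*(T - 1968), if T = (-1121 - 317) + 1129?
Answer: 9014643/40 ≈ 2.2537e+5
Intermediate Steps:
y(t, X) = 33/40 - t/40 (y(t, X) = (33 - t)*(1/40) = 33/40 - t/40)
T = -309 (T = -1438 + 1129 = -309)
(y(32, -22) - 99)*(T - 1968) = ((33/40 - 1/40*32) - 99)*(-309 - 1968) = ((33/40 - ⅘) - 99)*(-2277) = (1/40 - 99)*(-2277) = -3959/40*(-2277) = 9014643/40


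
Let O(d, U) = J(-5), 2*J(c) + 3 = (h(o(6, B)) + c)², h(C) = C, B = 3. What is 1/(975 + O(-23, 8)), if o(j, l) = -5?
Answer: 2/2047 ≈ 0.00097704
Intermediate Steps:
J(c) = -3/2 + (-5 + c)²/2
O(d, U) = 97/2 (O(d, U) = -3/2 + (-5 - 5)²/2 = -3/2 + (½)*(-10)² = -3/2 + (½)*100 = -3/2 + 50 = 97/2)
1/(975 + O(-23, 8)) = 1/(975 + 97/2) = 1/(2047/2) = 2/2047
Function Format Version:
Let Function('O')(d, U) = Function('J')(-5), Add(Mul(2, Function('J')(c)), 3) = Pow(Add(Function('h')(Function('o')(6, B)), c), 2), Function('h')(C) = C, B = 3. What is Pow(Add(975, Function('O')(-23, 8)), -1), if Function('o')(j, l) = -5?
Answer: Rational(2, 2047) ≈ 0.00097704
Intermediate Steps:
Function('J')(c) = Add(Rational(-3, 2), Mul(Rational(1, 2), Pow(Add(-5, c), 2)))
Function('O')(d, U) = Rational(97, 2) (Function('O')(d, U) = Add(Rational(-3, 2), Mul(Rational(1, 2), Pow(Add(-5, -5), 2))) = Add(Rational(-3, 2), Mul(Rational(1, 2), Pow(-10, 2))) = Add(Rational(-3, 2), Mul(Rational(1, 2), 100)) = Add(Rational(-3, 2), 50) = Rational(97, 2))
Pow(Add(975, Function('O')(-23, 8)), -1) = Pow(Add(975, Rational(97, 2)), -1) = Pow(Rational(2047, 2), -1) = Rational(2, 2047)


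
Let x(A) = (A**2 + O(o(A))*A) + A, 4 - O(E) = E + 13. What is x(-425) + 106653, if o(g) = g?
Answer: 110053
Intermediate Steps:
O(E) = -9 - E (O(E) = 4 - (E + 13) = 4 - (13 + E) = 4 + (-13 - E) = -9 - E)
x(A) = A + A**2 + A*(-9 - A) (x(A) = (A**2 + (-9 - A)*A) + A = (A**2 + A*(-9 - A)) + A = A + A**2 + A*(-9 - A))
x(-425) + 106653 = -8*(-425) + 106653 = 3400 + 106653 = 110053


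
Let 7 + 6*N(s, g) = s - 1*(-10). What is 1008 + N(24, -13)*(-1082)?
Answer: -3861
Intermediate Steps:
N(s, g) = ½ + s/6 (N(s, g) = -7/6 + (s - 1*(-10))/6 = -7/6 + (s + 10)/6 = -7/6 + (10 + s)/6 = -7/6 + (5/3 + s/6) = ½ + s/6)
1008 + N(24, -13)*(-1082) = 1008 + (½ + (⅙)*24)*(-1082) = 1008 + (½ + 4)*(-1082) = 1008 + (9/2)*(-1082) = 1008 - 4869 = -3861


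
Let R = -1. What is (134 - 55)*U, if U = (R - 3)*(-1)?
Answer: 316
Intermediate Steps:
U = 4 (U = (-1 - 3)*(-1) = -4*(-1) = 4)
(134 - 55)*U = (134 - 55)*4 = 79*4 = 316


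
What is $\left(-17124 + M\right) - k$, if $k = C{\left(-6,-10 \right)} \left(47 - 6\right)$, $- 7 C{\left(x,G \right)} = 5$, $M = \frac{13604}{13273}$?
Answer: $- \frac{1588191771}{92911} \approx -17094.0$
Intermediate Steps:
$M = \frac{13604}{13273}$ ($M = 13604 \cdot \frac{1}{13273} = \frac{13604}{13273} \approx 1.0249$)
$C{\left(x,G \right)} = - \frac{5}{7}$ ($C{\left(x,G \right)} = \left(- \frac{1}{7}\right) 5 = - \frac{5}{7}$)
$k = - \frac{205}{7}$ ($k = - \frac{5 \left(47 - 6\right)}{7} = \left(- \frac{5}{7}\right) 41 = - \frac{205}{7} \approx -29.286$)
$\left(-17124 + M\right) - k = \left(-17124 + \frac{13604}{13273}\right) - - \frac{205}{7} = - \frac{227273248}{13273} + \frac{205}{7} = - \frac{1588191771}{92911}$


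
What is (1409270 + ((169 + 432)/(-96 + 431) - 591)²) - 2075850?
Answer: -35846497044/112225 ≈ -3.1942e+5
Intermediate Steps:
(1409270 + ((169 + 432)/(-96 + 431) - 591)²) - 2075850 = (1409270 + (601/335 - 591)²) - 2075850 = (1409270 + (-197384/335)²) - 2075850 = (1409270 + 38960443456/112225) - 2075850 = 197115769206/112225 - 2075850 = -35846497044/112225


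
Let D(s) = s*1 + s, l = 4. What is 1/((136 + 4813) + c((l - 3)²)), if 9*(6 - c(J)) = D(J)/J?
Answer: 9/44593 ≈ 0.00020183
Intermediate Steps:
D(s) = 2*s (D(s) = s + s = 2*s)
c(J) = 52/9 (c(J) = 6 - 2*J/(9*J) = 6 - ⅑*2 = 6 - 2/9 = 52/9)
1/((136 + 4813) + c((l - 3)²)) = 1/((136 + 4813) + 52/9) = 1/(4949 + 52/9) = 1/(44593/9) = 9/44593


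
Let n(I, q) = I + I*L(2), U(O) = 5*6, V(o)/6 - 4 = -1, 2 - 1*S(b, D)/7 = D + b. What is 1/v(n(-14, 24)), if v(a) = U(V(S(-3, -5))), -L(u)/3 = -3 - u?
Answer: 1/30 ≈ 0.033333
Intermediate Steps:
S(b, D) = 14 - 7*D - 7*b (S(b, D) = 14 - 7*(D + b) = 14 + (-7*D - 7*b) = 14 - 7*D - 7*b)
V(o) = 18 (V(o) = 24 + 6*(-1) = 24 - 6 = 18)
U(O) = 30
L(u) = 9 + 3*u (L(u) = -3*(-3 - u) = 9 + 3*u)
n(I, q) = 16*I (n(I, q) = I + I*(9 + 3*2) = I + I*(9 + 6) = I + I*15 = I + 15*I = 16*I)
v(a) = 30
1/v(n(-14, 24)) = 1/30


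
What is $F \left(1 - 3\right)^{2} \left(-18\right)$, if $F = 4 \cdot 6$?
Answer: $-1728$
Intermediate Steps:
$F = 24$
$F \left(1 - 3\right)^{2} \left(-18\right) = 24 \left(1 - 3\right)^{2} \left(-18\right) = 24 \left(-2\right)^{2} \left(-18\right) = 24 \cdot 4 \left(-18\right) = 96 \left(-18\right) = -1728$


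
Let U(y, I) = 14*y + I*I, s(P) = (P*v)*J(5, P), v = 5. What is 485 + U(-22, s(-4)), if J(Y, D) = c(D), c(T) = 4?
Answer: 6577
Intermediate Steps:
J(Y, D) = 4
s(P) = 20*P (s(P) = (P*5)*4 = (5*P)*4 = 20*P)
U(y, I) = I² + 14*y (U(y, I) = 14*y + I² = I² + 14*y)
485 + U(-22, s(-4)) = 485 + ((20*(-4))² + 14*(-22)) = 485 + ((-80)² - 308) = 485 + (6400 - 308) = 485 + 6092 = 6577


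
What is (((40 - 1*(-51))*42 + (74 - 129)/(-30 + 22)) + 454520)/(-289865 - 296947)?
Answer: -3666791/4694496 ≈ -0.78108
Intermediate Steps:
(((40 - 1*(-51))*42 + (74 - 129)/(-30 + 22)) + 454520)/(-289865 - 296947) = (((40 + 51)*42 - 55/(-8)) + 454520)/(-586812) = ((91*42 - 55*(-⅛)) + 454520)*(-1/586812) = ((3822 + 55/8) + 454520)*(-1/586812) = (30631/8 + 454520)*(-1/586812) = (3666791/8)*(-1/586812) = -3666791/4694496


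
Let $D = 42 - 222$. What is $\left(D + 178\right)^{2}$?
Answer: $4$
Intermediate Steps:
$D = -180$
$\left(D + 178\right)^{2} = \left(-180 + 178\right)^{2} = \left(-2\right)^{2} = 4$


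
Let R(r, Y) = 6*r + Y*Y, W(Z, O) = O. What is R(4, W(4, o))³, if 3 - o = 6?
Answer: 35937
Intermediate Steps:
o = -3 (o = 3 - 1*6 = 3 - 6 = -3)
R(r, Y) = Y² + 6*r (R(r, Y) = 6*r + Y² = Y² + 6*r)
R(4, W(4, o))³ = ((-3)² + 6*4)³ = (9 + 24)³ = 33³ = 35937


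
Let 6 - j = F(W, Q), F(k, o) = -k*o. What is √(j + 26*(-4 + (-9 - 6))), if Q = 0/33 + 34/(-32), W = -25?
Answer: I*√7383/4 ≈ 21.481*I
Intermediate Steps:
Q = -17/16 (Q = 0*(1/33) + 34*(-1/32) = 0 - 17/16 = -17/16 ≈ -1.0625)
F(k, o) = -k*o
j = 521/16 (j = 6 - (-1)*(-25)*(-17)/16 = 6 - 1*(-425/16) = 6 + 425/16 = 521/16 ≈ 32.563)
√(j + 26*(-4 + (-9 - 6))) = √(521/16 + 26*(-4 + (-9 - 6))) = √(521/16 + 26*(-4 - 15)) = √(521/16 + 26*(-19)) = √(521/16 - 494) = √(-7383/16) = I*√7383/4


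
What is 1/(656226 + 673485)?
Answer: 1/1329711 ≈ 7.5204e-7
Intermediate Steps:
1/(656226 + 673485) = 1/1329711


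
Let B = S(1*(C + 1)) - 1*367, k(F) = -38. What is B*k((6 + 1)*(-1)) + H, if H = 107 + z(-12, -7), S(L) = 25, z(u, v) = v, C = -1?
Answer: 13096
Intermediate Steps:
B = -342 (B = 25 - 1*367 = 25 - 367 = -342)
H = 100 (H = 107 - 7 = 100)
B*k((6 + 1)*(-1)) + H = -342*(-38) + 100 = 12996 + 100 = 13096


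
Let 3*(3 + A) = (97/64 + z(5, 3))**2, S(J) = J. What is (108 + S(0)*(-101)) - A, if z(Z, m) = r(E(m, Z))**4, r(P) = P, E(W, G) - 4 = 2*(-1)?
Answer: 107327/12288 ≈ 8.7343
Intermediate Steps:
E(W, G) = 2 (E(W, G) = 4 + 2*(-1) = 4 - 2 = 2)
z(Z, m) = 16 (z(Z, m) = 2**4 = 16)
A = 1219777/12288 (A = -3 + (97/64 + 16)**2/3 = -3 + (1121/64)**2/3 = -3 + (1/3)*(1256641/4096) = -3 + 1256641/12288 = 1219777/12288 ≈ 99.266)
(108 + S(0)*(-101)) - A = (108 + 0*(-101)) - 1*1219777/12288 = (108 + 0) - 1219777/12288 = 108 - 1219777/12288 = 107327/12288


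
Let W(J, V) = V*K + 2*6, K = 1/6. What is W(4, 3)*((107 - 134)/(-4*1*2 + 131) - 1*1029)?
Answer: -527475/41 ≈ -12865.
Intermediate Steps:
K = 1/6 ≈ 0.16667
W(J, V) = 12 + V/6 (W(J, V) = V*(1/6) + 2*6 = V/6 + 12 = 12 + V/6)
W(4, 3)*((107 - 134)/(-4*1*2 + 131) - 1*1029) = (12 + (1/6)*3)*((107 - 134)/(-4*1*2 + 131) - 1*1029) = (12 + 1/2)*(-27/(-4*2 + 131) - 1029) = 25*(-27/(-8 + 131) - 1029)/2 = 25*(-27/123 - 1029)/2 = 25*(-27*1/123 - 1029)/2 = 25*(-9/41 - 1029)/2 = (25/2)*(-42198/41) = -527475/41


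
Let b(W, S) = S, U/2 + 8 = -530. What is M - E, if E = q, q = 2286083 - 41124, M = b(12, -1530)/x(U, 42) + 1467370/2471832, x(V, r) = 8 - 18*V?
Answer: -6720033029693233/2993388552 ≈ -2.2450e+6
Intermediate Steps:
U = -1076 (U = -16 + 2*(-530) = -16 - 1060 = -1076)
M = 1540616135/2993388552 (M = -1530/(8 - 18*(-1076)) + 1467370/2471832 = -1530/(8 + 19368) + 1467370*(1/2471832) = -1530/19376 + 733685/1235916 = -1530*1/19376 + 733685/1235916 = -765/9688 + 733685/1235916 = 1540616135/2993388552 ≈ 0.51467)
q = 2244959
E = 2244959
M - E = 1540616135/2993388552 - 1*2244959 = 1540616135/2993388552 - 2244959 = -6720033029693233/2993388552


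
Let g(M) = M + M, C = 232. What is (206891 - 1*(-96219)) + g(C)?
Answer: 303574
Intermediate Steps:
g(M) = 2*M
(206891 - 1*(-96219)) + g(C) = (206891 - 1*(-96219)) + 2*232 = (206891 + 96219) + 464 = 303110 + 464 = 303574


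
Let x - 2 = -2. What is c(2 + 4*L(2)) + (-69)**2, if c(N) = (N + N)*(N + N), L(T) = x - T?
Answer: 4905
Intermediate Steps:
x = 0 (x = 2 - 2 = 0)
L(T) = -T (L(T) = 0 - T = -T)
c(N) = 4*N**2 (c(N) = (2*N)*(2*N) = 4*N**2)
c(2 + 4*L(2)) + (-69)**2 = 4*(2 + 4*(-1*2))**2 + (-69)**2 = 4*(2 + 4*(-2))**2 + 4761 = 4*(2 - 8)**2 + 4761 = 4*(-6)**2 + 4761 = 4*36 + 4761 = 144 + 4761 = 4905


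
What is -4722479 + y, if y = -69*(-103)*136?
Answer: -3755927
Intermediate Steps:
y = 966552 (y = 7107*136 = 966552)
-4722479 + y = -4722479 + 966552 = -3755927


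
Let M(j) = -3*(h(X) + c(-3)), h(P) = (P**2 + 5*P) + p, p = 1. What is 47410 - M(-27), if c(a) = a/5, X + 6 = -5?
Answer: 238046/5 ≈ 47609.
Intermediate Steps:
X = -11 (X = -6 - 5 = -11)
h(P) = 1 + P**2 + 5*P (h(P) = (P**2 + 5*P) + 1 = 1 + P**2 + 5*P)
c(a) = a/5 (c(a) = a*(1/5) = a/5)
M(j) = -996/5 (M(j) = -3*((1 + (-11)**2 + 5*(-11)) + (1/5)*(-3)) = -3*((1 + 121 - 55) - 3/5) = -3*(67 - 3/5) = -3*332/5 = -996/5)
47410 - M(-27) = 47410 - 1*(-996/5) = 47410 + 996/5 = 238046/5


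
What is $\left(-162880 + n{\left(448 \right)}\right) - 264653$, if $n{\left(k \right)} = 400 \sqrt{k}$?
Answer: $-427533 + 3200 \sqrt{7} \approx -4.1907 \cdot 10^{5}$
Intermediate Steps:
$\left(-162880 + n{\left(448 \right)}\right) - 264653 = \left(-162880 + 400 \sqrt{448}\right) - 264653 = \left(-162880 + 400 \cdot 8 \sqrt{7}\right) - 264653 = \left(-162880 + 3200 \sqrt{7}\right) - 264653 = -427533 + 3200 \sqrt{7}$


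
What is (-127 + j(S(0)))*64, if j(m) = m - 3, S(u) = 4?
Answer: -8064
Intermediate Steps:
j(m) = -3 + m
(-127 + j(S(0)))*64 = (-127 + (-3 + 4))*64 = (-127 + 1)*64 = -126*64 = -8064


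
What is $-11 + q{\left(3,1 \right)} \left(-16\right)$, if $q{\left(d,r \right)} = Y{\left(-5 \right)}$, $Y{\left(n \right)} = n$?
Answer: $69$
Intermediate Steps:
$q{\left(d,r \right)} = -5$
$-11 + q{\left(3,1 \right)} \left(-16\right) = -11 - -80 = -11 + 80 = 69$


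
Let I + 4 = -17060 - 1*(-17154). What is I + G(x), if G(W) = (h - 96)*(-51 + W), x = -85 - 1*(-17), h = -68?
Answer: 19606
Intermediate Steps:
x = -68 (x = -85 + 17 = -68)
I = 90 (I = -4 + (-17060 - 1*(-17154)) = -4 + (-17060 + 17154) = -4 + 94 = 90)
G(W) = 8364 - 164*W (G(W) = (-68 - 96)*(-51 + W) = -164*(-51 + W) = 8364 - 164*W)
I + G(x) = 90 + (8364 - 164*(-68)) = 90 + (8364 + 11152) = 90 + 19516 = 19606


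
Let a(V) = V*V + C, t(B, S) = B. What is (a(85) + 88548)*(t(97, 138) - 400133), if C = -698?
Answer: -38033422700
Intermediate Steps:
a(V) = -698 + V² (a(V) = V*V - 698 = V² - 698 = -698 + V²)
(a(85) + 88548)*(t(97, 138) - 400133) = ((-698 + 85²) + 88548)*(97 - 400133) = ((-698 + 7225) + 88548)*(-400036) = (6527 + 88548)*(-400036) = 95075*(-400036) = -38033422700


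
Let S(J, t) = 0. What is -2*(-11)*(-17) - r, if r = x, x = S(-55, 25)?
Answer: -374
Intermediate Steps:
x = 0
r = 0
-2*(-11)*(-17) - r = -2*(-11)*(-17) - 1*0 = 22*(-17) + 0 = -374 + 0 = -374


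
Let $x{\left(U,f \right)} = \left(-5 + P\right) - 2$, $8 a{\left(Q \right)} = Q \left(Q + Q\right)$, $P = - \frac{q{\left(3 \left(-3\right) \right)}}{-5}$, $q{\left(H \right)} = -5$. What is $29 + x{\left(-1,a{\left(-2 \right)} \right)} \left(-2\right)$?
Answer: $45$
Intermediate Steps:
$P = -1$ ($P = - \frac{-5}{-5} = - \frac{\left(-5\right) \left(-1\right)}{5} = \left(-1\right) 1 = -1$)
$a{\left(Q \right)} = \frac{Q^{2}}{4}$ ($a{\left(Q \right)} = \frac{Q \left(Q + Q\right)}{8} = \frac{Q 2 Q}{8} = \frac{2 Q^{2}}{8} = \frac{Q^{2}}{4}$)
$x{\left(U,f \right)} = -8$ ($x{\left(U,f \right)} = \left(-5 - 1\right) - 2 = -6 - 2 = -8$)
$29 + x{\left(-1,a{\left(-2 \right)} \right)} \left(-2\right) = 29 - -16 = 29 + 16 = 45$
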